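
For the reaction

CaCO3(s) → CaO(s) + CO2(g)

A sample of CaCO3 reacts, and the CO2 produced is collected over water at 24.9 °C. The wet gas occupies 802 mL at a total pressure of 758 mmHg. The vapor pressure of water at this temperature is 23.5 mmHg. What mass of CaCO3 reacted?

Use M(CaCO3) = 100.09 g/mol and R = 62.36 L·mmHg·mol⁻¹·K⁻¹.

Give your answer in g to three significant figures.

P(CO2) = 758 − 23.5 = 734.5 mmHg
n(CO2) = PV/RT = (734.5 × 0.8020) / (62.36 × 298.05) = 0.03169 mol
n(CaCO3) = (1/1) × 0.03169 = 0.03169 mol
m(CaCO3) = 0.03169 × 100.09 = 3.172 g

3.17 g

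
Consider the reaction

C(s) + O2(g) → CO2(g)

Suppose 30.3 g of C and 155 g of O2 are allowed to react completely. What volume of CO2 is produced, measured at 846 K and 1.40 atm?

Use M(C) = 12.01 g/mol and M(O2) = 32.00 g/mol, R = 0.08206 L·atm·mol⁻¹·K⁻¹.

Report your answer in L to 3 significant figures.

n(C) = 30.3 / 12.01 = 2.523 mol
n(O2) = 155 / 32.00 = 4.844 mol
For 2.523 mol C, stoichiometry requires (1/1) × 2.523 = 2.523 mol O2; 4.844 mol is available, so C is limiting.
n(CO2) = (1/1) × 2.523 = 2.523 mol
V(CO2) = nRT/P = 2.523 × 0.08206 × 846 / 1.40 = 125.1 L

125 L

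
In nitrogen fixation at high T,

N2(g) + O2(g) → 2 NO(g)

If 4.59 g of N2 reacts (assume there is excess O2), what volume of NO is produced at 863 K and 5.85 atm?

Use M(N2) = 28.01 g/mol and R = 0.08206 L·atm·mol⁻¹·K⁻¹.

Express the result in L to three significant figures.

n(N2) = 4.590 / 28.01 = 0.1639 mol
n(NO) = (2/1) × 0.1639 = 0.3278 mol
V = nRT/P = 0.3278 × 0.08206 × 863 / 5.85 = 3.968 L

3.97 L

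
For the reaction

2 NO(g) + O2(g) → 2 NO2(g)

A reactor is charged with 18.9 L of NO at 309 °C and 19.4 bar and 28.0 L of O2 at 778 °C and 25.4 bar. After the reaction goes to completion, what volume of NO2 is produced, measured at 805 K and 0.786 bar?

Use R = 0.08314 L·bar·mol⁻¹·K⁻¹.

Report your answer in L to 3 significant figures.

645 L

n(NO) = PV/RT = (19.4 × 18.9) / (0.08314 × 582.15) = 7.576 mol
n(O2) = PV/RT = (25.4 × 28.0) / (0.08314 × 1051.15) = 8.138 mol
For 7.576 mol NO, stoichiometry requires (1/2) × 7.576 = 3.788 mol O2; 8.138 mol is available, so NO is limiting.
n(NO2) = (2/2) × 7.576 = 7.576 mol
V(NO2) = nRT/P = 7.576 × 0.08314 × 805 / 0.786 = 645.1 L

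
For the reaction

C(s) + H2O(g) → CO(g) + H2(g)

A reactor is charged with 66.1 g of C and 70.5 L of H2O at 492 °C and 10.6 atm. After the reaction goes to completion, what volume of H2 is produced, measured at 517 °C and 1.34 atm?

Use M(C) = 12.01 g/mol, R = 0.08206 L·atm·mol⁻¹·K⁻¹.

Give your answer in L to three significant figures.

n(C) = 66.1 / 12.01 = 5.504 mol
n(H2O) = PV/RT = (10.6 × 70.5) / (0.08206 × 765.15) = 11.90 mol
For 5.504 mol C, stoichiometry requires (1/1) × 5.504 = 5.504 mol H2O; 11.90 mol is available, so C is limiting.
n(H2) = (1/1) × 5.504 = 5.504 mol
V(H2) = nRT/P = 5.504 × 0.08206 × 790.15 / 1.34 = 266.3 L

266 L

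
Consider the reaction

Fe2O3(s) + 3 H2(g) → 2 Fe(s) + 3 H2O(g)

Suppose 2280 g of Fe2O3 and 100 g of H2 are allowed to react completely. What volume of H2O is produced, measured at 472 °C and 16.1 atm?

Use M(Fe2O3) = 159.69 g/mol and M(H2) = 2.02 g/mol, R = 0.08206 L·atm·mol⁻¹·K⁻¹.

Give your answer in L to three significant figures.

163 L

n(Fe2O3) = 2280 / 159.69 = 14.28 mol
n(H2) = 100 / 2.02 = 49.50 mol
For 14.28 mol Fe2O3, stoichiometry requires (3/1) × 14.28 = 42.84 mol H2; 49.50 mol is available, so Fe2O3 is limiting.
n(H2O) = (3/1) × 14.28 = 42.84 mol
V(H2O) = nRT/P = 42.84 × 0.08206 × 745.15 / 16.1 = 162.7 L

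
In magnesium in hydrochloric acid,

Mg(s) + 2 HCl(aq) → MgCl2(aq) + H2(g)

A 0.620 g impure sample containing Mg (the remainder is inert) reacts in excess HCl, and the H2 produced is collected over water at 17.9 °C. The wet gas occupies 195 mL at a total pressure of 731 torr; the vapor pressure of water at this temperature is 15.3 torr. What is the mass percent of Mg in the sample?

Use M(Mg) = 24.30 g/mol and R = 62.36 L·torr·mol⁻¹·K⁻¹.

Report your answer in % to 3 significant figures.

30.1 %

P(H2) = 731 − 15.3 = 715.7 torr
n(H2) = PV/RT = (715.7 × 0.1950) / (62.36 × 291.05) = 0.007689 mol
n(Mg) = (1/1) × 0.007689 = 0.007689 mol
m(Mg) = 0.007689 × 24.30 = 0.1868 g
%Mg = 0.1868 / 0.620 × 100 = 30.13%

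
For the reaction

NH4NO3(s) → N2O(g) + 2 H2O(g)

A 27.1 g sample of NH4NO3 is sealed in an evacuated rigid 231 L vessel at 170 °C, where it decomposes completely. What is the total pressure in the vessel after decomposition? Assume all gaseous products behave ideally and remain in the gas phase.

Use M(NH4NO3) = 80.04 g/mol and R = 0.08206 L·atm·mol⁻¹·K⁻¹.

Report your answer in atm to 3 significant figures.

n(NH4NO3) = 27.1 / 80.04 = 0.3386 mol
n(gas produced) = (3/1) × 0.3386 = 1.016 mol
P = nRT/V = 1.016 × 0.08206 × 443.15 / 231 = 0.1599 atm

0.160 atm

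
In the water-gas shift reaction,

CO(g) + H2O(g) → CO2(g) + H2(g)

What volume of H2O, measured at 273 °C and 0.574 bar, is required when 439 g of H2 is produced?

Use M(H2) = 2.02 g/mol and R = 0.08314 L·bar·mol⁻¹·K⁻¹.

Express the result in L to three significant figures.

17200 L

n(H2) = 439.0 / 2.02 = 217.3 mol
n(H2O) = (1/1) × 217.3 = 217.3 mol
V = nRT/P = 217.3 × 0.08314 × 546.15 / 0.574 = 17190 L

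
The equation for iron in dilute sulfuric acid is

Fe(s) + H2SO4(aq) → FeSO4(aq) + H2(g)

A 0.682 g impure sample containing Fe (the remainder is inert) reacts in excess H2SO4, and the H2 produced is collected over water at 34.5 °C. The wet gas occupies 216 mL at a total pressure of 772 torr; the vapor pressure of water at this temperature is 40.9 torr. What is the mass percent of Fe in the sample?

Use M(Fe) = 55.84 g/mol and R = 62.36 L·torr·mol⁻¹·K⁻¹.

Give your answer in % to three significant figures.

67.4 %

P(H2) = 772 − 40.9 = 731.1 torr
n(H2) = PV/RT = (731.1 × 0.2160) / (62.36 × 307.65) = 0.008231 mol
n(Fe) = (1/1) × 0.008231 = 0.008231 mol
m(Fe) = 0.008231 × 55.84 = 0.4596 g
%Fe = 0.4596 / 0.682 × 100 = 67.39%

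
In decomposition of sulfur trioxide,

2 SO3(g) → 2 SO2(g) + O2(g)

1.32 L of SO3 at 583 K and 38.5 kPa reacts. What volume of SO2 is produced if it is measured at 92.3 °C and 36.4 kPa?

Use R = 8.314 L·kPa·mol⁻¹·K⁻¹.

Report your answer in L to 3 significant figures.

n(SO3) = PV/RT = (38.5 × 1.32) / (8.314 × 583) = 0.01048 mol
n(SO2) = (2/2) × 0.01048 = 0.01048 mol
V = nRT/P = 0.01048 × 8.314 × 365.45 / 36.4 = 0.8748 L

0.875 L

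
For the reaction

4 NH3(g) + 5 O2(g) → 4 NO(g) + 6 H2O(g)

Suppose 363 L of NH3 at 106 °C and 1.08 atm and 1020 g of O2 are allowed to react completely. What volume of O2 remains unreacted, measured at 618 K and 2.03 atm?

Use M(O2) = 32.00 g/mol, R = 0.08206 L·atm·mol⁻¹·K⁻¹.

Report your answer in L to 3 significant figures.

403 L

n(NH3) = PV/RT = (1.08 × 363) / (0.08206 × 379.15) = 12.60 mol
n(O2) = 1020 / 32.00 = 31.88 mol
For 12.60 mol NH3, stoichiometry requires (5/4) × 12.60 = 15.75 mol O2; 31.88 mol is available, so NH3 is limiting.
n(O2) consumed = (5/4) × 12.60 = 15.75 mol; remaining = 31.88 − 15.75 = 16.13 mol
V(O2) = nRT/P = 16.13 × 0.08206 × 618 / 2.03 = 403.0 L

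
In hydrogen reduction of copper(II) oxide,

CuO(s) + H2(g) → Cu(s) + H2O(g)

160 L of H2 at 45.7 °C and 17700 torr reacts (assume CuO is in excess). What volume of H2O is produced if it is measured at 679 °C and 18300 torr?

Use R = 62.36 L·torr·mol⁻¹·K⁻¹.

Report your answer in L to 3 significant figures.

462 L

n(H2) = PV/RT = (17700 × 160) / (62.36 × 318.85) = 142.4 mol
n(H2O) = (1/1) × 142.4 = 142.4 mol
V = nRT/P = 142.4 × 62.36 × 952.15 / 18300 = 462.0 L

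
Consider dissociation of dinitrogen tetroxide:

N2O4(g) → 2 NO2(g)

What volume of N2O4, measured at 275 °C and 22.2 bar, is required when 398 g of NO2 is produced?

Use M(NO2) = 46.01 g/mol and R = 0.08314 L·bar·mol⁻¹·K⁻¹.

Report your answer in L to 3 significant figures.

8.88 L

n(NO2) = 398.0 / 46.01 = 8.650 mol
n(N2O4) = (1/2) × 8.650 = 4.325 mol
V = nRT/P = 4.325 × 0.08314 × 548.15 / 22.2 = 8.879 L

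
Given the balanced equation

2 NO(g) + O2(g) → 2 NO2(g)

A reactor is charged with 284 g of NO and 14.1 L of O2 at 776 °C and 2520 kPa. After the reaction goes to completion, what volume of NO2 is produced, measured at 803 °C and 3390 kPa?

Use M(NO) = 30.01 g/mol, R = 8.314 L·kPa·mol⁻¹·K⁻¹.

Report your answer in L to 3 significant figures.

n(NO) = 284 / 30.01 = 9.464 mol
n(O2) = PV/RT = (2520 × 14.1) / (8.314 × 1049.15) = 4.074 mol
For 9.464 mol NO, stoichiometry requires (1/2) × 9.464 = 4.732 mol O2; 4.074 mol is available, so O2 is limiting.
n(NO2) = (2/1) × 4.074 = 8.148 mol
V(NO2) = nRT/P = 8.148 × 8.314 × 1076.15 / 3390 = 21.50 L

21.5 L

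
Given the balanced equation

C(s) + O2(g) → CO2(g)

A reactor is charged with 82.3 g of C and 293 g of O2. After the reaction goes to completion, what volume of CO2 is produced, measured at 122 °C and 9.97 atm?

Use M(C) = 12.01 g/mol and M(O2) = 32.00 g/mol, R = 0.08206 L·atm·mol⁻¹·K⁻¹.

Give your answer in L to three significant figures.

n(C) = 82.3 / 12.01 = 6.853 mol
n(O2) = 293 / 32.00 = 9.156 mol
For 6.853 mol C, stoichiometry requires (1/1) × 6.853 = 6.853 mol O2; 9.156 mol is available, so C is limiting.
n(CO2) = (1/1) × 6.853 = 6.853 mol
V(CO2) = nRT/P = 6.853 × 0.08206 × 395.15 / 9.97 = 22.29 L

22.3 L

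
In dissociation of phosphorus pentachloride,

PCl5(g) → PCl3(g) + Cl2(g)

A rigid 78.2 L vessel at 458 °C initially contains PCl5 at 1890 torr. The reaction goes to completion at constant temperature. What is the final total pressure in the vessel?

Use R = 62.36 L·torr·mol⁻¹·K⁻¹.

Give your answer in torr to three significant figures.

Rigid vessel, constant T ⇒ P scales with total gas moles (1 → 2).
P_final = (2/1) × 1890 = 3780 torr

3780 torr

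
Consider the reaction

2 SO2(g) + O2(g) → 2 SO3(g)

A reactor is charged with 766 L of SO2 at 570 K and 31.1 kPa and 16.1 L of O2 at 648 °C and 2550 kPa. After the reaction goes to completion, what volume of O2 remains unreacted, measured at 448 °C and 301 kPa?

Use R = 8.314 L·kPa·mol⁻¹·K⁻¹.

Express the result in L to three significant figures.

n(SO2) = PV/RT = (31.1 × 766) / (8.314 × 570) = 5.027 mol
n(O2) = PV/RT = (2550 × 16.1) / (8.314 × 921.15) = 5.361 mol
For 5.027 mol SO2, stoichiometry requires (1/2) × 5.027 = 2.514 mol O2; 5.361 mol is available, so SO2 is limiting.
n(O2) consumed = (1/2) × 5.027 = 2.514 mol; remaining = 5.361 − 2.514 = 2.847 mol
V(O2) = nRT/P = 2.847 × 8.314 × 721.15 / 301 = 56.71 L

56.7 L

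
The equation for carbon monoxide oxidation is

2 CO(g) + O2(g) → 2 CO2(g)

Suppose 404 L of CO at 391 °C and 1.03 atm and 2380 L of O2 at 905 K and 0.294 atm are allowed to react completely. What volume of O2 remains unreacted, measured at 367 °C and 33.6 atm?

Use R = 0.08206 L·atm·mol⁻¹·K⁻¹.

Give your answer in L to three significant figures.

8.76 L

n(CO) = PV/RT = (1.03 × 404) / (0.08206 × 664.15) = 7.635 mol
n(O2) = PV/RT = (0.294 × 2380) / (0.08206 × 905) = 9.422 mol
For 7.635 mol CO, stoichiometry requires (1/2) × 7.635 = 3.817 mol O2; 9.422 mol is available, so CO is limiting.
n(O2) consumed = (1/2) × 7.635 = 3.817 mol; remaining = 9.422 − 3.817 = 5.605 mol
V(O2) = nRT/P = 5.605 × 0.08206 × 640.15 / 33.6 = 8.763 L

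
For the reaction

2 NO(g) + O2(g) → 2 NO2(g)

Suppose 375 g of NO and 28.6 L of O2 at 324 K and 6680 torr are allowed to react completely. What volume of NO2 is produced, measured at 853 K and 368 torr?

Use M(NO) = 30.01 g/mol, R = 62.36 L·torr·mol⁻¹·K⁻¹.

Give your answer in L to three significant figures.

1810 L

n(NO) = 375 / 30.01 = 12.50 mol
n(O2) = PV/RT = (6680 × 28.6) / (62.36 × 324) = 9.456 mol
For 12.50 mol NO, stoichiometry requires (1/2) × 12.50 = 6.250 mol O2; 9.456 mol is available, so NO is limiting.
n(NO2) = (2/2) × 12.50 = 12.50 mol
V(NO2) = nRT/P = 12.50 × 62.36 × 853 / 368 = 1807 L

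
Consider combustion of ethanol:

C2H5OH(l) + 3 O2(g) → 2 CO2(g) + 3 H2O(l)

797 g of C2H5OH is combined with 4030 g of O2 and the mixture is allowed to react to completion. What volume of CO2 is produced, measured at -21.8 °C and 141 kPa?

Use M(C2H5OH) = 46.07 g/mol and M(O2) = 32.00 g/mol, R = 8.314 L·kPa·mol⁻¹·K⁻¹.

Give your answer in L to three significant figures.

513 L

n(C2H5OH) = 797 / 46.07 = 17.30 mol
n(O2) = 4030 / 32.00 = 125.9 mol
For 17.30 mol C2H5OH, stoichiometry requires (3/1) × 17.30 = 51.90 mol O2; 125.9 mol is available, so C2H5OH is limiting.
n(CO2) = (2/1) × 17.30 = 34.60 mol
V(CO2) = nRT/P = 34.60 × 8.314 × 251.35 / 141 = 512.8 L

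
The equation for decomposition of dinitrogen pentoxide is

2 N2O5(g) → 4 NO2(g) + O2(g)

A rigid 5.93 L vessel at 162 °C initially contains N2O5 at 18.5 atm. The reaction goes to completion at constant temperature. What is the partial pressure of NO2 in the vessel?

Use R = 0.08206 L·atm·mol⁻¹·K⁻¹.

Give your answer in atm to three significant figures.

37.0 atm

n(N2O5)₀ = PV/RT = (18.5 × 5.93) / (0.08206 × 435.15) = 3.072 mol
n(NO2) = (4/2) × 3.072 = 6.144 mol
P(NO2) = nRT/V = 6.144 × 0.08206 × 435.15 / 5.93 = 37.00 atm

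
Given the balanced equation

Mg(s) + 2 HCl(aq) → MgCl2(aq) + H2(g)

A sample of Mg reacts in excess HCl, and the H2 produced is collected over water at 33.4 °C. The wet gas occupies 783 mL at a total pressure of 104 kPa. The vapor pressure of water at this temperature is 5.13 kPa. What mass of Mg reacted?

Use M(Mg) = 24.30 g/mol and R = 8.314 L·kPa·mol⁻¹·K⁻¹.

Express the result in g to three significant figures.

0.738 g

P(H2) = 104 − 5.13 = 98.87 kPa
n(H2) = PV/RT = (98.87 × 0.7830) / (8.314 × 306.55) = 0.03037 mol
n(Mg) = (1/1) × 0.03037 = 0.03037 mol
m(Mg) = 0.03037 × 24.30 = 0.7380 g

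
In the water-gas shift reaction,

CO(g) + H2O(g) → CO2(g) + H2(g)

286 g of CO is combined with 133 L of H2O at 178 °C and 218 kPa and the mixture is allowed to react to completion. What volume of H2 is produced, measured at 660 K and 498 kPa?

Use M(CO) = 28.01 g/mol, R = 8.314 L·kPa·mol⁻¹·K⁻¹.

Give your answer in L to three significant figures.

85.2 L

n(CO) = 286 / 28.01 = 10.21 mol
n(H2O) = PV/RT = (218 × 133) / (8.314 × 451.15) = 7.730 mol
For 10.21 mol CO, stoichiometry requires (1/1) × 10.21 = 10.21 mol H2O; 7.730 mol is available, so H2O is limiting.
n(H2) = (1/1) × 7.730 = 7.730 mol
V(H2) = nRT/P = 7.730 × 8.314 × 660 / 498 = 85.17 L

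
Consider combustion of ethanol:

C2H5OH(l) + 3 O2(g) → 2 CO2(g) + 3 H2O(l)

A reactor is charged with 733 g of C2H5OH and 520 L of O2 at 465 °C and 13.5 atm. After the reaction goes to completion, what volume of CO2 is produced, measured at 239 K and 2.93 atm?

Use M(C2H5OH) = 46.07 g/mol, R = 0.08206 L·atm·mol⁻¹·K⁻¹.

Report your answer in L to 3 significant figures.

n(C2H5OH) = 733 / 46.07 = 15.91 mol
n(O2) = PV/RT = (13.5 × 520) / (0.08206 × 738.15) = 115.9 mol
For 15.91 mol C2H5OH, stoichiometry requires (3/1) × 15.91 = 47.73 mol O2; 115.9 mol is available, so C2H5OH is limiting.
n(CO2) = (2/1) × 15.91 = 31.82 mol
V(CO2) = nRT/P = 31.82 × 0.08206 × 239 / 2.93 = 213.0 L

213 L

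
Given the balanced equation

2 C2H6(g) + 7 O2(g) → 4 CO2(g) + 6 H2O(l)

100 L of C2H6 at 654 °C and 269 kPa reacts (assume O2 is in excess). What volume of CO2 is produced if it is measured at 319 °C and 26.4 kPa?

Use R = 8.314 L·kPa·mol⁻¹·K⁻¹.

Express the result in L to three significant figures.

n(C2H6) = PV/RT = (269 × 100) / (8.314 × 927.15) = 3.490 mol
n(CO2) = (4/2) × 3.490 = 6.980 mol
V = nRT/P = 6.980 × 8.314 × 592.15 / 26.4 = 1302 L

1300 L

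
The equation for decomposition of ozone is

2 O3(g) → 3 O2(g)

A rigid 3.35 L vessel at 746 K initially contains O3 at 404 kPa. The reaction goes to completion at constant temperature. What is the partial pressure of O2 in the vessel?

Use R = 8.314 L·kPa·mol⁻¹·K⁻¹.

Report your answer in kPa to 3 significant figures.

606 kPa

n(O3)₀ = PV/RT = (404 × 3.35) / (8.314 × 746) = 0.2182 mol
n(O2) = (3/2) × 0.2182 = 0.3273 mol
P(O2) = nRT/V = 0.3273 × 8.314 × 746 / 3.35 = 606.0 kPa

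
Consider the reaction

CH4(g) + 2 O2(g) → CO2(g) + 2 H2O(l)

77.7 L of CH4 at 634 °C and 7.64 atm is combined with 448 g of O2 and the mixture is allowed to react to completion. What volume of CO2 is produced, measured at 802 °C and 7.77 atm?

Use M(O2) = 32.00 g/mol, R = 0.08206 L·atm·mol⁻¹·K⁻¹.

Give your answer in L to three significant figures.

79.5 L

n(CH4) = PV/RT = (7.64 × 77.7) / (0.08206 × 907.15) = 7.975 mol
n(O2) = 448 / 32.00 = 14.00 mol
For 7.975 mol CH4, stoichiometry requires (2/1) × 7.975 = 15.95 mol O2; 14.00 mol is available, so O2 is limiting.
n(CO2) = (1/2) × 14.00 = 7.000 mol
V(CO2) = nRT/P = 7.000 × 0.08206 × 1075.15 / 7.77 = 79.48 L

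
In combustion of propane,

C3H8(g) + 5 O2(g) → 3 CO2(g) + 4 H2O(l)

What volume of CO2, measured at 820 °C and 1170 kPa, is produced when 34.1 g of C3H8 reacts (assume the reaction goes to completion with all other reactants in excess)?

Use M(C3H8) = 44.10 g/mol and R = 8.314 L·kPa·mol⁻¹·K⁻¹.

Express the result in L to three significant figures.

18.0 L

n(C3H8) = 34.10 / 44.10 = 0.7732 mol
n(CO2) = (3/1) × 0.7732 = 2.320 mol
V = nRT/P = 2.320 × 8.314 × 1093.15 / 1170 = 18.02 L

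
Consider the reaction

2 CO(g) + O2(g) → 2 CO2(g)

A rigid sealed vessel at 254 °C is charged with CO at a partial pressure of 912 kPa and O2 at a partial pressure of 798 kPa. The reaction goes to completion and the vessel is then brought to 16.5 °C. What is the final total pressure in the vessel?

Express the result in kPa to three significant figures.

Because the vessel is rigid and T is held at 254 °C, work the stoichiometry in partial pressures (P_i = n_iRT/V).
P(O2) required for 912 kPa of CO = (1/2) × 912 = 456.0 kPa; available 798 kPa, so CO is limiting.
P(O2) remaining = 798 − (1/2) × 912 = 342.0 kPa
P(gaseous products) = (2)/2 × 912 = 912.0 kPa
P_total at 254 °C = 342.0 + 912.0 = 1254 kPa
Scaling to 16.5 °C: P = 1254 × 289.65/527.15 = 689.0 kPa

689 kPa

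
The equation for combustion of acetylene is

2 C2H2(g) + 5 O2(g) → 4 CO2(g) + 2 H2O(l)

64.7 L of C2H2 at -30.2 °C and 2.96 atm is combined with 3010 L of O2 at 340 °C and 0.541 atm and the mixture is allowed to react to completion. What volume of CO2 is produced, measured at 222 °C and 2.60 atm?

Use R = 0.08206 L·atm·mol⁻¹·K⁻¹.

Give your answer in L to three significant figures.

300 L

n(C2H2) = PV/RT = (2.96 × 64.7) / (0.08206 × 242.95) = 9.606 mol
n(O2) = PV/RT = (0.541 × 3010) / (0.08206 × 613.15) = 32.36 mol
For 9.606 mol C2H2, stoichiometry requires (5/2) × 9.606 = 24.02 mol O2; 32.36 mol is available, so C2H2 is limiting.
n(CO2) = (4/2) × 9.606 = 19.21 mol
V(CO2) = nRT/P = 19.21 × 0.08206 × 495.15 / 2.60 = 300.2 L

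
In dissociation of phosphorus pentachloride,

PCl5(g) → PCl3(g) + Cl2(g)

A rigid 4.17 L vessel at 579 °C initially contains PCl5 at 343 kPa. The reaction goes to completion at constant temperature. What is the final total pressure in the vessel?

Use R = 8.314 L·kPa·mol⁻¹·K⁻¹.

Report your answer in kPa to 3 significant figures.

Since T and V are fixed, P_final/P_initial = n_final/n_initial = 2/1.
P_final = (2/1) × 343 = 686.0 kPa

686 kPa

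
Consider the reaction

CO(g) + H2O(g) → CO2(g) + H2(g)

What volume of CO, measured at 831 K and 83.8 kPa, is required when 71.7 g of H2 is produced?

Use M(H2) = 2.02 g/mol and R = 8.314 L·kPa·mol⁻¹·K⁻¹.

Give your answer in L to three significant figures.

n(H2) = 71.70 / 2.02 = 35.50 mol
n(CO) = (1/1) × 35.50 = 35.50 mol
V = nRT/P = 35.50 × 8.314 × 831 / 83.8 = 2927 L

2930 L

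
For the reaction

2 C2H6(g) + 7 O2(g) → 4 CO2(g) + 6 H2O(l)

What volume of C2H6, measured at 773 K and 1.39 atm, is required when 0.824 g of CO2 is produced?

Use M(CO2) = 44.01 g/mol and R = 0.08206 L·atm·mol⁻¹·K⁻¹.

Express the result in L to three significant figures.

0.427 L

n(CO2) = 0.8240 / 44.01 = 0.01872 mol
n(C2H6) = (2/4) × 0.01872 = 0.009360 mol
V = nRT/P = 0.009360 × 0.08206 × 773 / 1.39 = 0.4271 L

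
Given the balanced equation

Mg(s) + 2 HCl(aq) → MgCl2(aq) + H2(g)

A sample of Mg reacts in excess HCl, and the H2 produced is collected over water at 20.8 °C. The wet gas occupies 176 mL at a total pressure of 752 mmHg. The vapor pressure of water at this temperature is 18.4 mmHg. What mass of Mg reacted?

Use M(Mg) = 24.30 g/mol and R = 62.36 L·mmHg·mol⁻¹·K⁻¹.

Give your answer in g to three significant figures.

0.171 g

P(H2) = 752 − 18.4 = 733.6 mmHg
n(H2) = PV/RT = (733.6 × 0.1760) / (62.36 × 293.95) = 0.007044 mol
n(Mg) = (1/1) × 0.007044 = 0.007044 mol
m(Mg) = 0.007044 × 24.30 = 0.1712 g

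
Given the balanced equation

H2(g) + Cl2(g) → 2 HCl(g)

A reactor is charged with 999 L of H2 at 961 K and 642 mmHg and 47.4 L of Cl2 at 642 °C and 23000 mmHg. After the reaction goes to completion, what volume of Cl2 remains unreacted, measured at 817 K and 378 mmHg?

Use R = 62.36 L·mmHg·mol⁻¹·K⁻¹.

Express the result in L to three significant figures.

n(H2) = PV/RT = (642 × 999) / (62.36 × 961) = 10.70 mol
n(Cl2) = PV/RT = (23000 × 47.4) / (62.36 × 915.15) = 19.10 mol
For 10.70 mol H2, stoichiometry requires (1/1) × 10.70 = 10.70 mol Cl2; 19.10 mol is available, so H2 is limiting.
n(Cl2) consumed = (1/1) × 10.70 = 10.70 mol; remaining = 19.10 − 10.70 = 8.400 mol
V(Cl2) = nRT/P = 8.400 × 62.36 × 817 / 378 = 1132 L

1130 L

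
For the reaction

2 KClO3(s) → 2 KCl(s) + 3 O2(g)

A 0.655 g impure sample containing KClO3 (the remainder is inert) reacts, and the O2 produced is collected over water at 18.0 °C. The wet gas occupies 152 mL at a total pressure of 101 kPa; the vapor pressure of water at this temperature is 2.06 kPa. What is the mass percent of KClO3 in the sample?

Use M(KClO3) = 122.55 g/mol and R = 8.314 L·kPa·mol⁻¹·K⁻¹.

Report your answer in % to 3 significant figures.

P(O2) = 101 − 2.06 = 98.94 kPa
n(O2) = PV/RT = (98.94 × 0.1520) / (8.314 × 291.15) = 0.006213 mol
n(KClO3) = (2/3) × 0.006213 = 0.004142 mol
m(KClO3) = 0.004142 × 122.55 = 0.5076 g
%KClO3 = 0.5076 / 0.655 × 100 = 77.50%

77.5 %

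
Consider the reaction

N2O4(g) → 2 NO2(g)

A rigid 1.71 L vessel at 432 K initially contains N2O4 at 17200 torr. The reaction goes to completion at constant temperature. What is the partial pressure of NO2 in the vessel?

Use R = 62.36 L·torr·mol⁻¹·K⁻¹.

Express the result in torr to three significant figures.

34400 torr

n(N2O4)₀ = PV/RT = (17200 × 1.71) / (62.36 × 432) = 1.092 mol
n(NO2) = (2/1) × 1.092 = 2.184 mol
P(NO2) = nRT/V = 2.184 × 62.36 × 432 / 1.71 = 34410 torr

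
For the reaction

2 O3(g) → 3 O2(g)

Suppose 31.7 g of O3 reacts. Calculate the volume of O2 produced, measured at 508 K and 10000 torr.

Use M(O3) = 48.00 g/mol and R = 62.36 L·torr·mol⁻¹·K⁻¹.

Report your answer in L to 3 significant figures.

n(O3) = 31.70 / 48.00 = 0.6604 mol
n(O2) = (3/2) × 0.6604 = 0.9906 mol
V = nRT/P = 0.9906 × 62.36 × 508 / 10000 = 3.138 L

3.14 L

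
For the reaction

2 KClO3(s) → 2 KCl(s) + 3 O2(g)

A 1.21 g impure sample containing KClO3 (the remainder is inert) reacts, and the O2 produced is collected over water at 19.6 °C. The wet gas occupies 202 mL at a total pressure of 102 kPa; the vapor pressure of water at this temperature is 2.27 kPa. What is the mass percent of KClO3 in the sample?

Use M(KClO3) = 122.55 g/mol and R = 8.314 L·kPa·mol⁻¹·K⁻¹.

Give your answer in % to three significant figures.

55.9 %

P(O2) = 102 − 2.27 = 99.73 kPa
n(O2) = PV/RT = (99.73 × 0.2020) / (8.314 × 292.75) = 0.008277 mol
n(KClO3) = (2/3) × 0.008277 = 0.005518 mol
m(KClO3) = 0.005518 × 122.55 = 0.6762 g
%KClO3 = 0.6762 / 1.21 × 100 = 55.88%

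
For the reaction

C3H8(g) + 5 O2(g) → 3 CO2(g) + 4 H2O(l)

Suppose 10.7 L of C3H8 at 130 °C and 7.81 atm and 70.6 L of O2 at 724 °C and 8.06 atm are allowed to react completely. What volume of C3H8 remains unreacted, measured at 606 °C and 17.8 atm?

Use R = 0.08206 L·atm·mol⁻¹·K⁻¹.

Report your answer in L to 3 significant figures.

n(C3H8) = PV/RT = (7.81 × 10.7) / (0.08206 × 403.15) = 2.526 mol
n(O2) = PV/RT = (8.06 × 70.6) / (0.08206 × 997.15) = 6.954 mol
For 2.526 mol C3H8, stoichiometry requires (5/1) × 2.526 = 12.63 mol O2; 6.954 mol is available, so O2 is limiting.
n(C3H8) consumed = (1/5) × 6.954 = 1.391 mol; remaining = 2.526 − 1.391 = 1.135 mol
V(C3H8) = nRT/P = 1.135 × 0.08206 × 879.15 / 17.8 = 4.600 L

4.60 L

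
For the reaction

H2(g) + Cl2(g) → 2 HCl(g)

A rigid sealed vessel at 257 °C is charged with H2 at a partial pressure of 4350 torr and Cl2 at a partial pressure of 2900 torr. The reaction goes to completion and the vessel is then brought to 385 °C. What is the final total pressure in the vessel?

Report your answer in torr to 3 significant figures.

With V and T fixed, P_i ∝ n_i, so the mole ratios apply directly to partial pressures at 257 °C.
P(Cl2) required for 4350 torr of H2 = (1/1) × 4350 = 4350 torr; available 2900 torr, so Cl2 is limiting.
P(H2) remaining = 4350 − (1/1) × 2900 = 1450 torr
P(gaseous products) = (2)/1 × 2900 = 5800 torr
P_total at 257 °C = 1450 + 5800 = 7250 torr
Scaling to 385 °C: P = 7250 × 658.15/530.15 = 9000 torr

9000 torr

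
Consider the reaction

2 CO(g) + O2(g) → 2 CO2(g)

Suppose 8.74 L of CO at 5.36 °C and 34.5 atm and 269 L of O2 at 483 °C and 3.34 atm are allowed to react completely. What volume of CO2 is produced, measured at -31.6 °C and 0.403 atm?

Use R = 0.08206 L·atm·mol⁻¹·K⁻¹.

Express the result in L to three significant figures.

n(CO) = PV/RT = (34.5 × 8.74) / (0.08206 × 278.51) = 13.19 mol
n(O2) = PV/RT = (3.34 × 269) / (0.08206 × 756.15) = 14.48 mol
For 13.19 mol CO, stoichiometry requires (1/2) × 13.19 = 6.595 mol O2; 14.48 mol is available, so CO is limiting.
n(CO2) = (2/2) × 13.19 = 13.19 mol
V(CO2) = nRT/P = 13.19 × 0.08206 × 241.55 / 0.403 = 648.8 L

649 L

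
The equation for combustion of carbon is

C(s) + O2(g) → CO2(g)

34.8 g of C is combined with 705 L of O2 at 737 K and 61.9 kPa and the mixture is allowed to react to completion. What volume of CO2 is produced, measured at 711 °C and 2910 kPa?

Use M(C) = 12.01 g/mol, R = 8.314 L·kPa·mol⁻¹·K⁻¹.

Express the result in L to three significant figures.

n(C) = 34.8 / 12.01 = 2.898 mol
n(O2) = PV/RT = (61.9 × 705) / (8.314 × 737) = 7.122 mol
For 2.898 mol C, stoichiometry requires (1/1) × 2.898 = 2.898 mol O2; 7.122 mol is available, so C is limiting.
n(CO2) = (1/1) × 2.898 = 2.898 mol
V(CO2) = nRT/P = 2.898 × 8.314 × 984.15 / 2910 = 8.148 L

8.15 L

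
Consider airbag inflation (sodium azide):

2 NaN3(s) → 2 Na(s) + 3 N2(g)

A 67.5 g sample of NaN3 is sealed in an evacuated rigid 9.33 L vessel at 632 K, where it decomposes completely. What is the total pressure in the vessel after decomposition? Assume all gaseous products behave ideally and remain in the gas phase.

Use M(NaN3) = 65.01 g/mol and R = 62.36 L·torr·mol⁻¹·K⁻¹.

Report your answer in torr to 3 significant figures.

6580 torr

n(NaN3) = 67.5 / 65.01 = 1.038 mol
n(gas produced) = (3/2) × 1.038 = 1.557 mol
P = nRT/V = 1.557 × 62.36 × 632 / 9.33 = 6577 torr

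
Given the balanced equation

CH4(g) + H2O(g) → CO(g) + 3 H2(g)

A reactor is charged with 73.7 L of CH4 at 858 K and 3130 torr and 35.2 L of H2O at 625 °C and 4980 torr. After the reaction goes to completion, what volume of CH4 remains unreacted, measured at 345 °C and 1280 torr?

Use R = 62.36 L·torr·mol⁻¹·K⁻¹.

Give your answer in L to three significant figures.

n(CH4) = PV/RT = (3130 × 73.7) / (62.36 × 858) = 4.311 mol
n(H2O) = PV/RT = (4980 × 35.2) / (62.36 × 898.15) = 3.130 mol
For 4.311 mol CH4, stoichiometry requires (1/1) × 4.311 = 4.311 mol H2O; 3.130 mol is available, so H2O is limiting.
n(CH4) consumed = (1/1) × 3.130 = 3.130 mol; remaining = 4.311 − 3.130 = 1.181 mol
V(CH4) = nRT/P = 1.181 × 62.36 × 618.15 / 1280 = 35.57 L

35.6 L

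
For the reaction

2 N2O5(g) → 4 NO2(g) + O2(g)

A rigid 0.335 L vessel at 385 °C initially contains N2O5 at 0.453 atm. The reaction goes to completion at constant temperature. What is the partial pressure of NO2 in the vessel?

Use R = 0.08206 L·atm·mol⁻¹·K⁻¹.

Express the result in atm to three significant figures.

n(N2O5)₀ = PV/RT = (0.453 × 0.335) / (0.08206 × 658.15) = 0.002810 mol
n(NO2) = (4/2) × 0.002810 = 0.005620 mol
P(NO2) = nRT/V = 0.005620 × 0.08206 × 658.15 / 0.335 = 0.9060 atm

0.906 atm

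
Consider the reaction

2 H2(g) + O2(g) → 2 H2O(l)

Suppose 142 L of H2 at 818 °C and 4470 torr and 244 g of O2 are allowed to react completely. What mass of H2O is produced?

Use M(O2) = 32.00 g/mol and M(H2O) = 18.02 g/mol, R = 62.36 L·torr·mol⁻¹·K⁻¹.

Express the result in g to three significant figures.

n(H2) = PV/RT = (4470 × 142) / (62.36 × 1091.15) = 9.328 mol
n(O2) = 244 / 32.00 = 7.625 mol
For 9.328 mol H2, stoichiometry requires (1/2) × 9.328 = 4.664 mol O2; 7.625 mol is available, so H2 is limiting.
n(H2O) = (2/2) × 9.328 = 9.328 mol
m(H2O) = 9.328 × 18.02 = 168.1 g

168 g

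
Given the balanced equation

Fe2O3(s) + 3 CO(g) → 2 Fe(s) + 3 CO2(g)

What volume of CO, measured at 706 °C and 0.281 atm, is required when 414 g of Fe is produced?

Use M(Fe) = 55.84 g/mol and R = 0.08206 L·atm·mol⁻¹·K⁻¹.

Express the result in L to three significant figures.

n(Fe) = 414.0 / 55.84 = 7.414 mol
n(CO) = (3/2) × 7.414 = 11.12 mol
V = nRT/P = 11.12 × 0.08206 × 979.15 / 0.281 = 3180 L

3180 L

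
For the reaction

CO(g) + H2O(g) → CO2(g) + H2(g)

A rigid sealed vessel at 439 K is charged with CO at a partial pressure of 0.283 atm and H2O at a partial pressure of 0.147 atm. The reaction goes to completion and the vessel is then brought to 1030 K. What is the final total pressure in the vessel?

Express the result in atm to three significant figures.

Because the vessel is rigid and T is held at 439 K, work the stoichiometry in partial pressures (P_i = n_iRT/V).
P(H2O) required for 0.283 atm of CO = (1/1) × 0.283 = 0.2830 atm; available 0.147 atm, so H2O is limiting.
P(CO) remaining = 0.283 − (1/1) × 0.147 = 0.1360 atm
P(gaseous products) = (1+1)/1 × 0.147 = 0.2940 atm
P_total at 439 K = 0.1360 + 0.2940 = 0.4300 atm
Scaling to 1030 K: P = 0.4300 × 1030/439 = 1.009 atm

1.01 atm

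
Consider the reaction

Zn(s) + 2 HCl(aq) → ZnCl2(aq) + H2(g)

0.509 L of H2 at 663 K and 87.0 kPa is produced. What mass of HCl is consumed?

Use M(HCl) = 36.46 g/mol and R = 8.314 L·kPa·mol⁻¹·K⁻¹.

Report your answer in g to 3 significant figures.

0.586 g

n(H2) = PV/RT = (87.0 × 0.509) / (8.314 × 663) = 0.008034 mol
n(HCl) = (2/1) × 0.008034 = 0.01607 mol
m(HCl) = 0.01607 × 36.46 = 0.5859 g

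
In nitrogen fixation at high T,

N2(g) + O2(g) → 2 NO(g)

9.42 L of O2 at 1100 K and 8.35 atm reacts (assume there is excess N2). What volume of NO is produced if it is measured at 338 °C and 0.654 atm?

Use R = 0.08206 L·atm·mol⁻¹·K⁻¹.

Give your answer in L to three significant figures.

134 L

n(O2) = PV/RT = (8.35 × 9.42) / (0.08206 × 1100) = 0.8714 mol
n(NO) = (2/1) × 0.8714 = 1.743 mol
V = nRT/P = 1.743 × 0.08206 × 611.15 / 0.654 = 133.7 L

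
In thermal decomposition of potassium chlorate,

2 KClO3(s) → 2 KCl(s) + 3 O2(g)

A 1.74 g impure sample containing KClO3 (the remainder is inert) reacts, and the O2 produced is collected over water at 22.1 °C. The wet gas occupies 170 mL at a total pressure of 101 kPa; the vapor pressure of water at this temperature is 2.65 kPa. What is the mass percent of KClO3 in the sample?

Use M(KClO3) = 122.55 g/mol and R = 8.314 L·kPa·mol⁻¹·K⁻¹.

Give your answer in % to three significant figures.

32.0 %

P(O2) = 101 − 2.65 = 98.35 kPa
n(O2) = PV/RT = (98.35 × 0.1700) / (8.314 × 295.25) = 0.006811 mol
n(KClO3) = (2/3) × 0.006811 = 0.004541 mol
m(KClO3) = 0.004541 × 122.55 = 0.5565 g
%KClO3 = 0.5565 / 1.74 × 100 = 31.98%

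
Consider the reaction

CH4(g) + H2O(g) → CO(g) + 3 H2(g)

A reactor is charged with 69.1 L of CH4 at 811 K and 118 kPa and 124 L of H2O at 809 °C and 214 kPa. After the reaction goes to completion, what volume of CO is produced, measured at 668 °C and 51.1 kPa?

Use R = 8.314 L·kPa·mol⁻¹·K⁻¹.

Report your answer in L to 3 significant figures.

185 L

n(CH4) = PV/RT = (118 × 69.1) / (8.314 × 811) = 1.209 mol
n(H2O) = PV/RT = (214 × 124) / (8.314 × 1082.15) = 2.949 mol
For 1.209 mol CH4, stoichiometry requires (1/1) × 1.209 = 1.209 mol H2O; 2.949 mol is available, so CH4 is limiting.
n(CO) = (1/1) × 1.209 = 1.209 mol
V(CO) = nRT/P = 1.209 × 8.314 × 941.15 / 51.1 = 185.1 L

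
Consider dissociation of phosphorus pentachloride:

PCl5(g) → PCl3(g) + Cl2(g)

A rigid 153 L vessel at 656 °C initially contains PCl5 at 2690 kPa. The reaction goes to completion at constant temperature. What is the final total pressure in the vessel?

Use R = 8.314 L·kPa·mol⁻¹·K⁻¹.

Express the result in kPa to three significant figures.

Since T and V are fixed, P_final/P_initial = n_final/n_initial = 2/1.
P_final = (2/1) × 2690 = 5380 kPa

5380 kPa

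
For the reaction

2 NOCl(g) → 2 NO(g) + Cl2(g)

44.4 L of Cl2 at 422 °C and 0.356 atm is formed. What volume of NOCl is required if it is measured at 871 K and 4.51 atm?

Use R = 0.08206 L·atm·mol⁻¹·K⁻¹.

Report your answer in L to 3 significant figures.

8.78 L

n(Cl2) = PV/RT = (0.356 × 44.4) / (0.08206 × 695.15) = 0.2771 mol
n(NOCl) = (2/1) × 0.2771 = 0.5542 mol
V = nRT/P = 0.5542 × 0.08206 × 871 / 4.51 = 8.783 L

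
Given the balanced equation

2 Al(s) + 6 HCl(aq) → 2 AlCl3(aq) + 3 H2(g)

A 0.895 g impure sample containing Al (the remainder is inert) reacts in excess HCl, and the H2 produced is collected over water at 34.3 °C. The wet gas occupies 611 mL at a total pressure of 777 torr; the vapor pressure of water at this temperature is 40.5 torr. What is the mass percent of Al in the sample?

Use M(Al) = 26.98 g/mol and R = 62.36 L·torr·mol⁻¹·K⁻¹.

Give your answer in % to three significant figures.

P(H2) = 777 − 40.5 = 736.5 torr
n(H2) = PV/RT = (736.5 × 0.6110) / (62.36 × 307.45) = 0.02347 mol
n(Al) = (2/3) × 0.02347 = 0.01565 mol
m(Al) = 0.01565 × 26.98 = 0.4222 g
%Al = 0.4222 / 0.895 × 100 = 47.17%

47.2 %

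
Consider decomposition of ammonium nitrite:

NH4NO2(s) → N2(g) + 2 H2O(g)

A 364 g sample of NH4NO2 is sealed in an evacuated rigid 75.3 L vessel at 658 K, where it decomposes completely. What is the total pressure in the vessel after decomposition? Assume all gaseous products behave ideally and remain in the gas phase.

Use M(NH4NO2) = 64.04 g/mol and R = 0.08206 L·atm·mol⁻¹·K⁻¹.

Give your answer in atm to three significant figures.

12.2 atm

n(NH4NO2) = 364 / 64.04 = 5.684 mol
n(gas produced) = (3/1) × 5.684 = 17.05 mol
P = nRT/V = 17.05 × 0.08206 × 658 / 75.3 = 12.23 atm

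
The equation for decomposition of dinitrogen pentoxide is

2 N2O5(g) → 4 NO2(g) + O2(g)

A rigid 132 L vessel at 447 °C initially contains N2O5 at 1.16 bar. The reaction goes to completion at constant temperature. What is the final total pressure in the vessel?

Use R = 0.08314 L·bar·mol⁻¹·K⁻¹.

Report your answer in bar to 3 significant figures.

2.90 bar

Since T and V are fixed, P_final/P_initial = n_final/n_initial = 5/2.
P_final = (5/2) × 1.16 = 2.900 bar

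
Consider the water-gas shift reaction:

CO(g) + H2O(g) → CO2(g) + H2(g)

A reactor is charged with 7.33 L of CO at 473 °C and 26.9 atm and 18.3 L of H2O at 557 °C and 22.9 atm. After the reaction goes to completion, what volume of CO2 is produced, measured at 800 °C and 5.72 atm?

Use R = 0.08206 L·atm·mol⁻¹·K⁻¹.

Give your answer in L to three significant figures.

n(CO) = PV/RT = (26.9 × 7.33) / (0.08206 × 746.15) = 3.220 mol
n(H2O) = PV/RT = (22.9 × 18.3) / (0.08206 × 830.15) = 6.152 mol
For 3.220 mol CO, stoichiometry requires (1/1) × 3.220 = 3.220 mol H2O; 6.152 mol is available, so CO is limiting.
n(CO2) = (1/1) × 3.220 = 3.220 mol
V(CO2) = nRT/P = 3.220 × 0.08206 × 1073.15 / 5.72 = 49.57 L

49.6 L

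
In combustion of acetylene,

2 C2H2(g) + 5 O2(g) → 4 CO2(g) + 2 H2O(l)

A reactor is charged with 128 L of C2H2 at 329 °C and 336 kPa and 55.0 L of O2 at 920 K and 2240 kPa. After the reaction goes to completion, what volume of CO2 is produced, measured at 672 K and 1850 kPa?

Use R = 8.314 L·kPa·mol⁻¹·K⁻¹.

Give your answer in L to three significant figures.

n(C2H2) = PV/RT = (336 × 128) / (8.314 × 602.15) = 8.591 mol
n(O2) = PV/RT = (2240 × 55.0) / (8.314 × 920) = 16.11 mol
For 8.591 mol C2H2, stoichiometry requires (5/2) × 8.591 = 21.48 mol O2; 16.11 mol is available, so O2 is limiting.
n(CO2) = (4/5) × 16.11 = 12.89 mol
V(CO2) = nRT/P = 12.89 × 8.314 × 672 / 1850 = 38.93 L

38.9 L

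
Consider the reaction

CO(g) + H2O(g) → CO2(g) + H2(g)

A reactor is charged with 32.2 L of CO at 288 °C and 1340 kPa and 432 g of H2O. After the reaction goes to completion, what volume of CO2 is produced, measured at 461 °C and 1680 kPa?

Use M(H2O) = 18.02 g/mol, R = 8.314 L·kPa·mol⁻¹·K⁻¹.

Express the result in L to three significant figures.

33.6 L

n(CO) = PV/RT = (1340 × 32.2) / (8.314 × 561.15) = 9.249 mol
n(H2O) = 432 / 18.02 = 23.97 mol
For 9.249 mol CO, stoichiometry requires (1/1) × 9.249 = 9.249 mol H2O; 23.97 mol is available, so CO is limiting.
n(CO2) = (1/1) × 9.249 = 9.249 mol
V(CO2) = nRT/P = 9.249 × 8.314 × 734.15 / 1680 = 33.60 L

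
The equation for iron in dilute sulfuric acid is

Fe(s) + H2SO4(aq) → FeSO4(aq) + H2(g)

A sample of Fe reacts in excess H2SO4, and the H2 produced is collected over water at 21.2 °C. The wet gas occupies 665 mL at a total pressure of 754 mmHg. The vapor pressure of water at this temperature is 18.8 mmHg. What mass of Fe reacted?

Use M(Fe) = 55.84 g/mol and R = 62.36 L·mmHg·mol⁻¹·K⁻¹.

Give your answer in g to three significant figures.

1.49 g

P(H2) = 754 − 18.8 = 735.2 mmHg
n(H2) = PV/RT = (735.2 × 0.6650) / (62.36 × 294.35) = 0.02664 mol
n(Fe) = (1/1) × 0.02664 = 0.02664 mol
m(Fe) = 0.02664 × 55.84 = 1.488 g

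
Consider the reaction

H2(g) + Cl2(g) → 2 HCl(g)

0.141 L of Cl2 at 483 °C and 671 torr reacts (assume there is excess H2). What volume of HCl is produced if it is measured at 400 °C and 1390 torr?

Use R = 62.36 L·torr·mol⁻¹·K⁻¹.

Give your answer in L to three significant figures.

n(Cl2) = PV/RT = (671 × 0.141) / (62.36 × 756.15) = 0.002006 mol
n(HCl) = (2/1) × 0.002006 = 0.004012 mol
V = nRT/P = 0.004012 × 62.36 × 673.15 / 1390 = 0.1212 L

0.121 L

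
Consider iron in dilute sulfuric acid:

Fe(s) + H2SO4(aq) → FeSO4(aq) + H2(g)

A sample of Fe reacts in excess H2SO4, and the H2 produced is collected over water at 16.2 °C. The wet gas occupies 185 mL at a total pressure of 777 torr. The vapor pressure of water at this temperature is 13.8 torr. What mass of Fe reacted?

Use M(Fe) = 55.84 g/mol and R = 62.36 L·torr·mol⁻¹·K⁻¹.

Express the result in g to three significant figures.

P(H2) = 777 − 13.8 = 763.2 torr
n(H2) = PV/RT = (763.2 × 0.1850) / (62.36 × 289.35) = 0.007825 mol
n(Fe) = (1/1) × 0.007825 = 0.007825 mol
m(Fe) = 0.007825 × 55.84 = 0.4369 g

0.437 g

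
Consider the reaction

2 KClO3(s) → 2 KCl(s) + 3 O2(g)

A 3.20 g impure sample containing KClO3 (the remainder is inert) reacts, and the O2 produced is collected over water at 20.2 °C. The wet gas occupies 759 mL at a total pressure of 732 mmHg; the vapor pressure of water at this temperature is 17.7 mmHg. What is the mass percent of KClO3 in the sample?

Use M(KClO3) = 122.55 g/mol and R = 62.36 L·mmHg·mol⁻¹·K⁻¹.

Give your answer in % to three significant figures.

75.7 %

P(O2) = 732 − 17.7 = 714.3 mmHg
n(O2) = PV/RT = (714.3 × 0.7590) / (62.36 × 293.35) = 0.02964 mol
n(KClO3) = (2/3) × 0.02964 = 0.01976 mol
m(KClO3) = 0.01976 × 122.55 = 2.422 g
%KClO3 = 2.422 / 3.20 × 100 = 75.69%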